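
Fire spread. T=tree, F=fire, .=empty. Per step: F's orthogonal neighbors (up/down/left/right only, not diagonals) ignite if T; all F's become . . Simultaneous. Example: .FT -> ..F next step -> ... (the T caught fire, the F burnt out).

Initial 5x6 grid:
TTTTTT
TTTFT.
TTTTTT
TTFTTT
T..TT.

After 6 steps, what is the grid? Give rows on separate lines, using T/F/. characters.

Step 1: 7 trees catch fire, 2 burn out
  TTTFTT
  TTF.F.
  TTFFTT
  TF.FTT
  T..TT.
Step 2: 8 trees catch fire, 7 burn out
  TTF.FT
  TF....
  TF..FT
  F...FT
  T..FT.
Step 3: 8 trees catch fire, 8 burn out
  TF...F
  F.....
  F....F
  .....F
  F...F.
Step 4: 1 trees catch fire, 8 burn out
  F.....
  ......
  ......
  ......
  ......
Step 5: 0 trees catch fire, 1 burn out
  ......
  ......
  ......
  ......
  ......
Step 6: 0 trees catch fire, 0 burn out
  ......
  ......
  ......
  ......
  ......

......
......
......
......
......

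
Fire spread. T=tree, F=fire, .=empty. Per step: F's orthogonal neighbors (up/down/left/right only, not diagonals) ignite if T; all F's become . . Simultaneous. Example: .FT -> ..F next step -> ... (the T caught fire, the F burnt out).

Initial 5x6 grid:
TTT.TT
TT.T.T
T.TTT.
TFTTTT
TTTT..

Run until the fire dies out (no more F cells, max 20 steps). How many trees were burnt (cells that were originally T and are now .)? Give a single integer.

Step 1: +3 fires, +1 burnt (F count now 3)
Step 2: +5 fires, +3 burnt (F count now 5)
Step 3: +4 fires, +5 burnt (F count now 4)
Step 4: +5 fires, +4 burnt (F count now 5)
Step 5: +1 fires, +5 burnt (F count now 1)
Step 6: +1 fires, +1 burnt (F count now 1)
Step 7: +0 fires, +1 burnt (F count now 0)
Fire out after step 7
Initially T: 22, now '.': 27
Total burnt (originally-T cells now '.'): 19

Answer: 19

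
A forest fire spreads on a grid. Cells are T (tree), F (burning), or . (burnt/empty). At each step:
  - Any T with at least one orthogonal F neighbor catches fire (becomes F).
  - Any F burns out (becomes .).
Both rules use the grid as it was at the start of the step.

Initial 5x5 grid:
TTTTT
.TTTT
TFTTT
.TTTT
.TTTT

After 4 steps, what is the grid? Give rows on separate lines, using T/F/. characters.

Step 1: 4 trees catch fire, 1 burn out
  TTTTT
  .FTTT
  F.FTT
  .FTTT
  .TTTT
Step 2: 5 trees catch fire, 4 burn out
  TFTTT
  ..FTT
  ...FT
  ..FTT
  .FTTT
Step 3: 6 trees catch fire, 5 burn out
  F.FTT
  ...FT
  ....F
  ...FT
  ..FTT
Step 4: 4 trees catch fire, 6 burn out
  ...FT
  ....F
  .....
  ....F
  ...FT

...FT
....F
.....
....F
...FT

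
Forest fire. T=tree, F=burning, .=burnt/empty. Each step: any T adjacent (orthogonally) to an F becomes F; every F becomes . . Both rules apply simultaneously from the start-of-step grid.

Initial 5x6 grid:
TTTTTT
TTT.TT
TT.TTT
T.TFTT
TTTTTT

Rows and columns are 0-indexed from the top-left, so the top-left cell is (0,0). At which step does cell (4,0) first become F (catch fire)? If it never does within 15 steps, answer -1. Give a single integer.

Step 1: cell (4,0)='T' (+4 fires, +1 burnt)
Step 2: cell (4,0)='T' (+4 fires, +4 burnt)
Step 3: cell (4,0)='T' (+4 fires, +4 burnt)
Step 4: cell (4,0)='F' (+3 fires, +4 burnt)
  -> target ignites at step 4
Step 5: cell (4,0)='.' (+3 fires, +3 burnt)
Step 6: cell (4,0)='.' (+2 fires, +3 burnt)
Step 7: cell (4,0)='.' (+4 fires, +2 burnt)
Step 8: cell (4,0)='.' (+2 fires, +4 burnt)
Step 9: cell (4,0)='.' (+0 fires, +2 burnt)
  fire out at step 9

4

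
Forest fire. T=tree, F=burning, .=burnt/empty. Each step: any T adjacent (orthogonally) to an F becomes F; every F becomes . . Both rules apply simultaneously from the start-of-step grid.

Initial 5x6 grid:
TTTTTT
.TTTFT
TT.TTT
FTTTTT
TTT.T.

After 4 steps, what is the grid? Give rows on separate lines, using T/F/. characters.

Step 1: 7 trees catch fire, 2 burn out
  TTTTFT
  .TTF.F
  FT.TFT
  .FTTTT
  FTT.T.
Step 2: 9 trees catch fire, 7 burn out
  TTTF.F
  .TF...
  .F.F.F
  ..FTFT
  .FT.T.
Step 3: 6 trees catch fire, 9 burn out
  TTF...
  .F....
  ......
  ...F.F
  ..F.F.
Step 4: 1 trees catch fire, 6 burn out
  TF....
  ......
  ......
  ......
  ......

TF....
......
......
......
......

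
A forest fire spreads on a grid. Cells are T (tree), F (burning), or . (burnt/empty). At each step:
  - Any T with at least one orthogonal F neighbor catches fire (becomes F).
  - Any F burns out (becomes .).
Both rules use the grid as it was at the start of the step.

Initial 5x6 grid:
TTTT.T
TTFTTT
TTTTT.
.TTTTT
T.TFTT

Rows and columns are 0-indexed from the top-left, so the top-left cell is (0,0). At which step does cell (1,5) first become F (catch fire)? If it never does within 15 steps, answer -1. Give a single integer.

Step 1: cell (1,5)='T' (+7 fires, +2 burnt)
Step 2: cell (1,5)='T' (+9 fires, +7 burnt)
Step 3: cell (1,5)='F' (+6 fires, +9 burnt)
  -> target ignites at step 3
Step 4: cell (1,5)='.' (+1 fires, +6 burnt)
Step 5: cell (1,5)='.' (+0 fires, +1 burnt)
  fire out at step 5

3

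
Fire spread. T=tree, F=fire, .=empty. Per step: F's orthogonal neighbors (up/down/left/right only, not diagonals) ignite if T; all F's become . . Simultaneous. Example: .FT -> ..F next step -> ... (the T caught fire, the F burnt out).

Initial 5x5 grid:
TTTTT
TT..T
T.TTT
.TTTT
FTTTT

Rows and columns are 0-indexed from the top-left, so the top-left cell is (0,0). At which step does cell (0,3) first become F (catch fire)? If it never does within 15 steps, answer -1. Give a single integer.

Step 1: cell (0,3)='T' (+1 fires, +1 burnt)
Step 2: cell (0,3)='T' (+2 fires, +1 burnt)
Step 3: cell (0,3)='T' (+2 fires, +2 burnt)
Step 4: cell (0,3)='T' (+3 fires, +2 burnt)
Step 5: cell (0,3)='T' (+2 fires, +3 burnt)
Step 6: cell (0,3)='T' (+1 fires, +2 burnt)
Step 7: cell (0,3)='T' (+1 fires, +1 burnt)
Step 8: cell (0,3)='T' (+1 fires, +1 burnt)
Step 9: cell (0,3)='F' (+1 fires, +1 burnt)
  -> target ignites at step 9
Step 10: cell (0,3)='.' (+1 fires, +1 burnt)
Step 11: cell (0,3)='.' (+1 fires, +1 burnt)
Step 12: cell (0,3)='.' (+2 fires, +1 burnt)
Step 13: cell (0,3)='.' (+1 fires, +2 burnt)
Step 14: cell (0,3)='.' (+1 fires, +1 burnt)
Step 15: cell (0,3)='.' (+0 fires, +1 burnt)
  fire out at step 15

9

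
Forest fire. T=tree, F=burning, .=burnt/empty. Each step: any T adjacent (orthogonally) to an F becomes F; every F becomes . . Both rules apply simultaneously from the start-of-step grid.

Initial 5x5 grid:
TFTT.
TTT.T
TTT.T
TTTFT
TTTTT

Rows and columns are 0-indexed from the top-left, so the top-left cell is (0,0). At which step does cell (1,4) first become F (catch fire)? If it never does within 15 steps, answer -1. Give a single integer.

Step 1: cell (1,4)='T' (+6 fires, +2 burnt)
Step 2: cell (1,4)='T' (+9 fires, +6 burnt)
Step 3: cell (1,4)='F' (+4 fires, +9 burnt)
  -> target ignites at step 3
Step 4: cell (1,4)='.' (+1 fires, +4 burnt)
Step 5: cell (1,4)='.' (+0 fires, +1 burnt)
  fire out at step 5

3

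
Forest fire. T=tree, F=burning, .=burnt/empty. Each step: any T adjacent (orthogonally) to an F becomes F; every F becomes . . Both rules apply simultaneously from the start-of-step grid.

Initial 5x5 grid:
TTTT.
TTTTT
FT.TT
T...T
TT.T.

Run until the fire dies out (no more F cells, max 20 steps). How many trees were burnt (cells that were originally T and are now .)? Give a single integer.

Step 1: +3 fires, +1 burnt (F count now 3)
Step 2: +3 fires, +3 burnt (F count now 3)
Step 3: +3 fires, +3 burnt (F count now 3)
Step 4: +2 fires, +3 burnt (F count now 2)
Step 5: +3 fires, +2 burnt (F count now 3)
Step 6: +1 fires, +3 burnt (F count now 1)
Step 7: +1 fires, +1 burnt (F count now 1)
Step 8: +0 fires, +1 burnt (F count now 0)
Fire out after step 8
Initially T: 17, now '.': 24
Total burnt (originally-T cells now '.'): 16

Answer: 16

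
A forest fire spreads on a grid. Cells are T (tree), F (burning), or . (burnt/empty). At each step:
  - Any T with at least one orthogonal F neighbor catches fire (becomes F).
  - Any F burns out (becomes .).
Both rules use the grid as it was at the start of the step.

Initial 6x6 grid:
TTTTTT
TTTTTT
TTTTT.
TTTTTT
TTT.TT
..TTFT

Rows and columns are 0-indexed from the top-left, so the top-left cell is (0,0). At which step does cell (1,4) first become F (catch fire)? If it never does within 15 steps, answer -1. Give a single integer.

Step 1: cell (1,4)='T' (+3 fires, +1 burnt)
Step 2: cell (1,4)='T' (+3 fires, +3 burnt)
Step 3: cell (1,4)='T' (+4 fires, +3 burnt)
Step 4: cell (1,4)='F' (+4 fires, +4 burnt)
  -> target ignites at step 4
Step 5: cell (1,4)='.' (+6 fires, +4 burnt)
Step 6: cell (1,4)='.' (+5 fires, +6 burnt)
Step 7: cell (1,4)='.' (+3 fires, +5 burnt)
Step 8: cell (1,4)='.' (+2 fires, +3 burnt)
Step 9: cell (1,4)='.' (+1 fires, +2 burnt)
Step 10: cell (1,4)='.' (+0 fires, +1 burnt)
  fire out at step 10

4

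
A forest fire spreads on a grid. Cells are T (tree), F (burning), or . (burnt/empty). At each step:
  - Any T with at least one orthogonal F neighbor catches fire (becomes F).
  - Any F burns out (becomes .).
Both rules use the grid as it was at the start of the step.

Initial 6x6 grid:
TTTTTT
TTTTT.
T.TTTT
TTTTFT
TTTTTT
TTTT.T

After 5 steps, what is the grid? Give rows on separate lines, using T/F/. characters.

Step 1: 4 trees catch fire, 1 burn out
  TTTTTT
  TTTTT.
  T.TTFT
  TTTF.F
  TTTTFT
  TTTT.T
Step 2: 6 trees catch fire, 4 burn out
  TTTTTT
  TTTTF.
  T.TF.F
  TTF...
  TTTF.F
  TTTT.T
Step 3: 7 trees catch fire, 6 burn out
  TTTTFT
  TTTF..
  T.F...
  TF....
  TTF...
  TTTF.F
Step 4: 6 trees catch fire, 7 burn out
  TTTF.F
  TTF...
  T.....
  F.....
  TF....
  TTF...
Step 5: 5 trees catch fire, 6 burn out
  TTF...
  TF....
  F.....
  ......
  F.....
  TF....

TTF...
TF....
F.....
......
F.....
TF....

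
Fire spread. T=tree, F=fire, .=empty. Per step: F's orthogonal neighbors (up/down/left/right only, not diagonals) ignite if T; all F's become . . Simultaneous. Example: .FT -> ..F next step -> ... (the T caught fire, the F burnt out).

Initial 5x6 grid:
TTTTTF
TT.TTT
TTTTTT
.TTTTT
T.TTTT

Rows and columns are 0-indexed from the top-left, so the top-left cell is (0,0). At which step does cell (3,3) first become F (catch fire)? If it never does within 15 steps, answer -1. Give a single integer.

Step 1: cell (3,3)='T' (+2 fires, +1 burnt)
Step 2: cell (3,3)='T' (+3 fires, +2 burnt)
Step 3: cell (3,3)='T' (+4 fires, +3 burnt)
Step 4: cell (3,3)='T' (+4 fires, +4 burnt)
Step 5: cell (3,3)='F' (+5 fires, +4 burnt)
  -> target ignites at step 5
Step 6: cell (3,3)='.' (+4 fires, +5 burnt)
Step 7: cell (3,3)='.' (+3 fires, +4 burnt)
Step 8: cell (3,3)='.' (+0 fires, +3 burnt)
  fire out at step 8

5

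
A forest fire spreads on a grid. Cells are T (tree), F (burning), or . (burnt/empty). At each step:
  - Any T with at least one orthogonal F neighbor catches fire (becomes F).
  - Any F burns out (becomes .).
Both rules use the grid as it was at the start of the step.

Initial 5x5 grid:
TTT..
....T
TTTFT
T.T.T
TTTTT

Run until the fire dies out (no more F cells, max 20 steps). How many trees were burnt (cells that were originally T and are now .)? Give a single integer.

Step 1: +2 fires, +1 burnt (F count now 2)
Step 2: +4 fires, +2 burnt (F count now 4)
Step 3: +3 fires, +4 burnt (F count now 3)
Step 4: +3 fires, +3 burnt (F count now 3)
Step 5: +1 fires, +3 burnt (F count now 1)
Step 6: +0 fires, +1 burnt (F count now 0)
Fire out after step 6
Initially T: 16, now '.': 22
Total burnt (originally-T cells now '.'): 13

Answer: 13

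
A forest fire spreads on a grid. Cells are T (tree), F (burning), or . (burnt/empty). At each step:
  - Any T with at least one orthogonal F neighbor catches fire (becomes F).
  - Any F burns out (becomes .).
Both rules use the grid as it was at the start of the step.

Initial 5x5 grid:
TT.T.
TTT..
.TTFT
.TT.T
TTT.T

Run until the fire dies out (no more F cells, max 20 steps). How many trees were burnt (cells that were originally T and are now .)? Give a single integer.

Step 1: +2 fires, +1 burnt (F count now 2)
Step 2: +4 fires, +2 burnt (F count now 4)
Step 3: +4 fires, +4 burnt (F count now 4)
Step 4: +3 fires, +4 burnt (F count now 3)
Step 5: +2 fires, +3 burnt (F count now 2)
Step 6: +0 fires, +2 burnt (F count now 0)
Fire out after step 6
Initially T: 16, now '.': 24
Total burnt (originally-T cells now '.'): 15

Answer: 15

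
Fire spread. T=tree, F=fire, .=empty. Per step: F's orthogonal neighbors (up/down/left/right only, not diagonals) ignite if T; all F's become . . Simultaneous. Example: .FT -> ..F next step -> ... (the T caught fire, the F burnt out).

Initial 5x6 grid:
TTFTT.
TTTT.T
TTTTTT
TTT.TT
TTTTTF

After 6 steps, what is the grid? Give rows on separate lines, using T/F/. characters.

Step 1: 5 trees catch fire, 2 burn out
  TF.FT.
  TTFT.T
  TTTTTT
  TTT.TF
  TTTTF.
Step 2: 8 trees catch fire, 5 burn out
  F...F.
  TF.F.T
  TTFTTF
  TTT.F.
  TTTF..
Step 3: 7 trees catch fire, 8 burn out
  ......
  F....F
  TF.FF.
  TTF...
  TTF...
Step 4: 3 trees catch fire, 7 burn out
  ......
  ......
  F.....
  TF....
  TF....
Step 5: 2 trees catch fire, 3 burn out
  ......
  ......
  ......
  F.....
  F.....
Step 6: 0 trees catch fire, 2 burn out
  ......
  ......
  ......
  ......
  ......

......
......
......
......
......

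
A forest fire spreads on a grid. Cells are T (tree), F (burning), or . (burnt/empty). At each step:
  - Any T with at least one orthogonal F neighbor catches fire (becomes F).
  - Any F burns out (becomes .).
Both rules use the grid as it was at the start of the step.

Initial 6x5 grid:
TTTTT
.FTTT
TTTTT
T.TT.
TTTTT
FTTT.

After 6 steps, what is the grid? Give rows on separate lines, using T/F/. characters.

Step 1: 5 trees catch fire, 2 burn out
  TFTTT
  ..FTT
  TFTTT
  T.TT.
  FTTTT
  .FTT.
Step 2: 8 trees catch fire, 5 burn out
  F.FTT
  ...FT
  F.FTT
  F.TT.
  .FTTT
  ..FT.
Step 3: 6 trees catch fire, 8 burn out
  ...FT
  ....F
  ...FT
  ..FT.
  ..FTT
  ...F.
Step 4: 4 trees catch fire, 6 burn out
  ....F
  .....
  ....F
  ...F.
  ...FT
  .....
Step 5: 1 trees catch fire, 4 burn out
  .....
  .....
  .....
  .....
  ....F
  .....
Step 6: 0 trees catch fire, 1 burn out
  .....
  .....
  .....
  .....
  .....
  .....

.....
.....
.....
.....
.....
.....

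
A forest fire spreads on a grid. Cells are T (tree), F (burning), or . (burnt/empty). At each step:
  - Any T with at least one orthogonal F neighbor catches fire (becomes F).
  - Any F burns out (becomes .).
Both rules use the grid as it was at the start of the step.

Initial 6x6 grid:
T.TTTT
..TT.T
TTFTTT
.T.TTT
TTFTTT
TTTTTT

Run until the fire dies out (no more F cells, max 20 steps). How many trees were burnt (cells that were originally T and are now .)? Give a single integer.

Answer: 27

Derivation:
Step 1: +6 fires, +2 burnt (F count now 6)
Step 2: +10 fires, +6 burnt (F count now 10)
Step 3: +6 fires, +10 burnt (F count now 6)
Step 4: +4 fires, +6 burnt (F count now 4)
Step 5: +1 fires, +4 burnt (F count now 1)
Step 6: +0 fires, +1 burnt (F count now 0)
Fire out after step 6
Initially T: 28, now '.': 35
Total burnt (originally-T cells now '.'): 27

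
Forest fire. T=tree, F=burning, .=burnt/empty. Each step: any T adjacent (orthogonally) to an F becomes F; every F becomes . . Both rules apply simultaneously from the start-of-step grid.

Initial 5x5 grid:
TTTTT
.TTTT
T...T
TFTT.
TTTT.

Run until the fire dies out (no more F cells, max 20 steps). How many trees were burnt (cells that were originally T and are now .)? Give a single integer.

Step 1: +3 fires, +1 burnt (F count now 3)
Step 2: +4 fires, +3 burnt (F count now 4)
Step 3: +1 fires, +4 burnt (F count now 1)
Step 4: +0 fires, +1 burnt (F count now 0)
Fire out after step 4
Initially T: 18, now '.': 15
Total burnt (originally-T cells now '.'): 8

Answer: 8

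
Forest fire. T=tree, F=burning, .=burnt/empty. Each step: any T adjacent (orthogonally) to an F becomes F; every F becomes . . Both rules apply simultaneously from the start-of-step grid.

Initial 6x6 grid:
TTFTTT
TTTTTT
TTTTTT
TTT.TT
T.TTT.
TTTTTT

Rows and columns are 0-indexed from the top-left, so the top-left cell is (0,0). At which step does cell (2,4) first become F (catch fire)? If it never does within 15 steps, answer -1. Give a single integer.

Step 1: cell (2,4)='T' (+3 fires, +1 burnt)
Step 2: cell (2,4)='T' (+5 fires, +3 burnt)
Step 3: cell (2,4)='T' (+6 fires, +5 burnt)
Step 4: cell (2,4)='F' (+5 fires, +6 burnt)
  -> target ignites at step 4
Step 5: cell (2,4)='.' (+5 fires, +5 burnt)
Step 6: cell (2,4)='.' (+5 fires, +5 burnt)
Step 7: cell (2,4)='.' (+2 fires, +5 burnt)
Step 8: cell (2,4)='.' (+1 fires, +2 burnt)
Step 9: cell (2,4)='.' (+0 fires, +1 burnt)
  fire out at step 9

4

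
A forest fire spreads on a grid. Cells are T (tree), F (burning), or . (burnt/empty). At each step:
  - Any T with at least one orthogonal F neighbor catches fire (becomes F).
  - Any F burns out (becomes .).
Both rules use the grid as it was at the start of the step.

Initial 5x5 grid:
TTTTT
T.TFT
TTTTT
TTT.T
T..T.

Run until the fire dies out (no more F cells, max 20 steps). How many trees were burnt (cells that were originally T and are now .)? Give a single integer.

Answer: 18

Derivation:
Step 1: +4 fires, +1 burnt (F count now 4)
Step 2: +4 fires, +4 burnt (F count now 4)
Step 3: +4 fires, +4 burnt (F count now 4)
Step 4: +3 fires, +4 burnt (F count now 3)
Step 5: +2 fires, +3 burnt (F count now 2)
Step 6: +1 fires, +2 burnt (F count now 1)
Step 7: +0 fires, +1 burnt (F count now 0)
Fire out after step 7
Initially T: 19, now '.': 24
Total burnt (originally-T cells now '.'): 18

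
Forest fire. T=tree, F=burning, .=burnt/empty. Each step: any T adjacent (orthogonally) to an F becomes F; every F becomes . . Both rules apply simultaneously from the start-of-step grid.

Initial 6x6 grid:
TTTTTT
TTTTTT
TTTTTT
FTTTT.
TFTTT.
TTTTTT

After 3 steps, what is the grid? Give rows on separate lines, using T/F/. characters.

Step 1: 5 trees catch fire, 2 burn out
  TTTTTT
  TTTTTT
  FTTTTT
  .FTTT.
  F.FTT.
  TFTTTT
Step 2: 6 trees catch fire, 5 burn out
  TTTTTT
  FTTTTT
  .FTTTT
  ..FTT.
  ...FT.
  F.FTTT
Step 3: 6 trees catch fire, 6 burn out
  FTTTTT
  .FTTTT
  ..FTTT
  ...FT.
  ....F.
  ...FTT

FTTTTT
.FTTTT
..FTTT
...FT.
....F.
...FTT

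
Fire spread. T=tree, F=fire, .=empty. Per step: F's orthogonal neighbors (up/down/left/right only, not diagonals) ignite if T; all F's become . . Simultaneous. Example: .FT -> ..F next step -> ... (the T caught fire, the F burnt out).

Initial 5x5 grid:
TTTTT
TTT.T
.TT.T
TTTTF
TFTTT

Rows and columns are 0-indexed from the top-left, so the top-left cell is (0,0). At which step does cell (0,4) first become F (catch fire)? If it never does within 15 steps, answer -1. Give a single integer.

Step 1: cell (0,4)='T' (+6 fires, +2 burnt)
Step 2: cell (0,4)='T' (+5 fires, +6 burnt)
Step 3: cell (0,4)='F' (+3 fires, +5 burnt)
  -> target ignites at step 3
Step 4: cell (0,4)='.' (+4 fires, +3 burnt)
Step 5: cell (0,4)='.' (+2 fires, +4 burnt)
Step 6: cell (0,4)='.' (+0 fires, +2 burnt)
  fire out at step 6

3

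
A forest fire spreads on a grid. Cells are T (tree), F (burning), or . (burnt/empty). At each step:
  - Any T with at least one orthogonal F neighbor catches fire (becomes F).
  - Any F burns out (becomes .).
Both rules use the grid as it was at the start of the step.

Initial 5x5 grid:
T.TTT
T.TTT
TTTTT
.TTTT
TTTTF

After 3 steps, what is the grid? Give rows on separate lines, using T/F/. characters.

Step 1: 2 trees catch fire, 1 burn out
  T.TTT
  T.TTT
  TTTTT
  .TTTF
  TTTF.
Step 2: 3 trees catch fire, 2 burn out
  T.TTT
  T.TTT
  TTTTF
  .TTF.
  TTF..
Step 3: 4 trees catch fire, 3 burn out
  T.TTT
  T.TTF
  TTTF.
  .TF..
  TF...

T.TTT
T.TTF
TTTF.
.TF..
TF...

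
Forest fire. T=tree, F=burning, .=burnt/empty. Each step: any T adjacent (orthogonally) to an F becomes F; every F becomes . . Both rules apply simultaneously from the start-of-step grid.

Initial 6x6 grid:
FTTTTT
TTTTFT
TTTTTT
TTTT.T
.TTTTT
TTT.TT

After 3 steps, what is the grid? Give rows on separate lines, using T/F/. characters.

Step 1: 6 trees catch fire, 2 burn out
  .FTTFT
  FTTF.F
  TTTTFT
  TTTT.T
  .TTTTT
  TTT.TT
Step 2: 8 trees catch fire, 6 burn out
  ..FF.F
  .FF...
  FTTF.F
  TTTT.T
  .TTTTT
  TTT.TT
Step 3: 5 trees catch fire, 8 burn out
  ......
  ......
  .FF...
  FTTF.F
  .TTTTT
  TTT.TT

......
......
.FF...
FTTF.F
.TTTTT
TTT.TT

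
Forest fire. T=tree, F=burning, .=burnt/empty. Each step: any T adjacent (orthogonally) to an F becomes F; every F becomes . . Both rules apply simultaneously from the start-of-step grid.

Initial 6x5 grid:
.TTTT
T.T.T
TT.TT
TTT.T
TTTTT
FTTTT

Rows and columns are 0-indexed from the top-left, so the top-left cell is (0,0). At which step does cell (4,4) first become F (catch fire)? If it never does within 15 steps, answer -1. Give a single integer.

Step 1: cell (4,4)='T' (+2 fires, +1 burnt)
Step 2: cell (4,4)='T' (+3 fires, +2 burnt)
Step 3: cell (4,4)='T' (+4 fires, +3 burnt)
Step 4: cell (4,4)='T' (+5 fires, +4 burnt)
Step 5: cell (4,4)='F' (+1 fires, +5 burnt)
  -> target ignites at step 5
Step 6: cell (4,4)='.' (+1 fires, +1 burnt)
Step 7: cell (4,4)='.' (+1 fires, +1 burnt)
Step 8: cell (4,4)='.' (+2 fires, +1 burnt)
Step 9: cell (4,4)='.' (+1 fires, +2 burnt)
Step 10: cell (4,4)='.' (+1 fires, +1 burnt)
Step 11: cell (4,4)='.' (+1 fires, +1 burnt)
Step 12: cell (4,4)='.' (+2 fires, +1 burnt)
Step 13: cell (4,4)='.' (+0 fires, +2 burnt)
  fire out at step 13

5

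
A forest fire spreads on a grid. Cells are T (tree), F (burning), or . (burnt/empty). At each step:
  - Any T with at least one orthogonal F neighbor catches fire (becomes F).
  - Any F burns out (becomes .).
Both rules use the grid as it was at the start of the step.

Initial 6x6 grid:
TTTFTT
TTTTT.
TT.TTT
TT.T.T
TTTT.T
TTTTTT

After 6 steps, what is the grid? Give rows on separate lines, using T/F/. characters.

Step 1: 3 trees catch fire, 1 burn out
  TTF.FT
  TTTFT.
  TT.TTT
  TT.T.T
  TTTT.T
  TTTTTT
Step 2: 5 trees catch fire, 3 burn out
  TF...F
  TTF.F.
  TT.FTT
  TT.T.T
  TTTT.T
  TTTTTT
Step 3: 4 trees catch fire, 5 burn out
  F.....
  TF....
  TT..FT
  TT.F.T
  TTTT.T
  TTTTTT
Step 4: 4 trees catch fire, 4 burn out
  ......
  F.....
  TF...F
  TT...T
  TTTF.T
  TTTTTT
Step 5: 5 trees catch fire, 4 burn out
  ......
  ......
  F.....
  TF...F
  TTF..T
  TTTFTT
Step 6: 5 trees catch fire, 5 burn out
  ......
  ......
  ......
  F.....
  TF...F
  TTF.FT

......
......
......
F.....
TF...F
TTF.FT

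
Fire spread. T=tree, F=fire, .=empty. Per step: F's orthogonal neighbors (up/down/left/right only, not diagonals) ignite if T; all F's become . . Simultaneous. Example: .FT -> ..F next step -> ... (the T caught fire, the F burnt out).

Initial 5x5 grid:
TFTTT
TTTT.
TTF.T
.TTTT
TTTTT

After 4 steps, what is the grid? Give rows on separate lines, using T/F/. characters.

Step 1: 6 trees catch fire, 2 burn out
  F.FTT
  TFFT.
  TF..T
  .TFTT
  TTTTT
Step 2: 7 trees catch fire, 6 burn out
  ...FT
  F..F.
  F...T
  .F.FT
  TTFTT
Step 3: 4 trees catch fire, 7 burn out
  ....F
  .....
  ....T
  ....F
  TF.FT
Step 4: 3 trees catch fire, 4 burn out
  .....
  .....
  ....F
  .....
  F...F

.....
.....
....F
.....
F...F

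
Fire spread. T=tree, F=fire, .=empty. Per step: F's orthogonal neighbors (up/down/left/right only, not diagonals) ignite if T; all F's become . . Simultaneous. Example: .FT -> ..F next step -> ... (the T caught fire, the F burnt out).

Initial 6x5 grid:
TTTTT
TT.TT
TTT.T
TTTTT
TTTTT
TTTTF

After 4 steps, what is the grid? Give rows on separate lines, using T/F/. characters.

Step 1: 2 trees catch fire, 1 burn out
  TTTTT
  TT.TT
  TTT.T
  TTTTT
  TTTTF
  TTTF.
Step 2: 3 trees catch fire, 2 burn out
  TTTTT
  TT.TT
  TTT.T
  TTTTF
  TTTF.
  TTF..
Step 3: 4 trees catch fire, 3 burn out
  TTTTT
  TT.TT
  TTT.F
  TTTF.
  TTF..
  TF...
Step 4: 4 trees catch fire, 4 burn out
  TTTTT
  TT.TF
  TTT..
  TTF..
  TF...
  F....

TTTTT
TT.TF
TTT..
TTF..
TF...
F....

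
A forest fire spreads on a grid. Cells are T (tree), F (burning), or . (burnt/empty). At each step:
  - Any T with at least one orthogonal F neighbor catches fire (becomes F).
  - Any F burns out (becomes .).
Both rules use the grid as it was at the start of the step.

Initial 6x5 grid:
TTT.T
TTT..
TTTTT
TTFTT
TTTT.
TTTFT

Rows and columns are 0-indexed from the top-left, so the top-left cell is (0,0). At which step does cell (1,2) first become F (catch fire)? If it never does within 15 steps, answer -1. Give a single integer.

Step 1: cell (1,2)='T' (+7 fires, +2 burnt)
Step 2: cell (1,2)='F' (+7 fires, +7 burnt)
  -> target ignites at step 2
Step 3: cell (1,2)='.' (+6 fires, +7 burnt)
Step 4: cell (1,2)='.' (+2 fires, +6 burnt)
Step 5: cell (1,2)='.' (+1 fires, +2 burnt)
Step 6: cell (1,2)='.' (+0 fires, +1 burnt)
  fire out at step 6

2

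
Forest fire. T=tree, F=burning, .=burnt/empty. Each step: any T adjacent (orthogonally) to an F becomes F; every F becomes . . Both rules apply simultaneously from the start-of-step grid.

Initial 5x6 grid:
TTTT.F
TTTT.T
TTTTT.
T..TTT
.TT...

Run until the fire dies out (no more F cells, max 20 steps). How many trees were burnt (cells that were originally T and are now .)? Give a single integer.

Step 1: +1 fires, +1 burnt (F count now 1)
Step 2: +0 fires, +1 burnt (F count now 0)
Fire out after step 2
Initially T: 20, now '.': 11
Total burnt (originally-T cells now '.'): 1

Answer: 1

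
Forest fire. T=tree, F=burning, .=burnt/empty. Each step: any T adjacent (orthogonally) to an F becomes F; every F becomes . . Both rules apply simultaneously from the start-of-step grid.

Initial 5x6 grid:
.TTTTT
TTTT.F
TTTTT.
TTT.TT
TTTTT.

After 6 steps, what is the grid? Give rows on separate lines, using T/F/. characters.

Step 1: 1 trees catch fire, 1 burn out
  .TTTTF
  TTTT..
  TTTTT.
  TTT.TT
  TTTTT.
Step 2: 1 trees catch fire, 1 burn out
  .TTTF.
  TTTT..
  TTTTT.
  TTT.TT
  TTTTT.
Step 3: 1 trees catch fire, 1 burn out
  .TTF..
  TTTT..
  TTTTT.
  TTT.TT
  TTTTT.
Step 4: 2 trees catch fire, 1 burn out
  .TF...
  TTTF..
  TTTTT.
  TTT.TT
  TTTTT.
Step 5: 3 trees catch fire, 2 burn out
  .F....
  TTF...
  TTTFT.
  TTT.TT
  TTTTT.
Step 6: 3 trees catch fire, 3 burn out
  ......
  TF....
  TTF.F.
  TTT.TT
  TTTTT.

......
TF....
TTF.F.
TTT.TT
TTTTT.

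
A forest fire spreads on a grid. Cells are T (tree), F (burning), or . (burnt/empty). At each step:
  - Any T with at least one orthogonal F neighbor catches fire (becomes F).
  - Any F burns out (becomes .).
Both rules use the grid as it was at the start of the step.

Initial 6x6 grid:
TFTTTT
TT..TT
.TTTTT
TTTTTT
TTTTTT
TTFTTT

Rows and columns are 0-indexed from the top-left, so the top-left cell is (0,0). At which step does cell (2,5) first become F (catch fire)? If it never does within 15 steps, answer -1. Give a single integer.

Step 1: cell (2,5)='T' (+6 fires, +2 burnt)
Step 2: cell (2,5)='T' (+8 fires, +6 burnt)
Step 3: cell (2,5)='T' (+7 fires, +8 burnt)
Step 4: cell (2,5)='T' (+6 fires, +7 burnt)
Step 5: cell (2,5)='T' (+3 fires, +6 burnt)
Step 6: cell (2,5)='F' (+1 fires, +3 burnt)
  -> target ignites at step 6
Step 7: cell (2,5)='.' (+0 fires, +1 burnt)
  fire out at step 7

6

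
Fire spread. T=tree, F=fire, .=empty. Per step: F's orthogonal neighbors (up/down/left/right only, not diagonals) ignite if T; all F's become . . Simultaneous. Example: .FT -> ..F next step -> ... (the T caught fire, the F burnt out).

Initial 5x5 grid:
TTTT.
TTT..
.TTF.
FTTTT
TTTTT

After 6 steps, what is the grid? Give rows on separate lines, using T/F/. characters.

Step 1: 4 trees catch fire, 2 burn out
  TTTT.
  TTT..
  .TF..
  .FTFT
  FTTTT
Step 2: 6 trees catch fire, 4 burn out
  TTTT.
  TTF..
  .F...
  ..F.F
  .FTFT
Step 3: 4 trees catch fire, 6 burn out
  TTFT.
  TF...
  .....
  .....
  ..F.F
Step 4: 3 trees catch fire, 4 burn out
  TF.F.
  F....
  .....
  .....
  .....
Step 5: 1 trees catch fire, 3 burn out
  F....
  .....
  .....
  .....
  .....
Step 6: 0 trees catch fire, 1 burn out
  .....
  .....
  .....
  .....
  .....

.....
.....
.....
.....
.....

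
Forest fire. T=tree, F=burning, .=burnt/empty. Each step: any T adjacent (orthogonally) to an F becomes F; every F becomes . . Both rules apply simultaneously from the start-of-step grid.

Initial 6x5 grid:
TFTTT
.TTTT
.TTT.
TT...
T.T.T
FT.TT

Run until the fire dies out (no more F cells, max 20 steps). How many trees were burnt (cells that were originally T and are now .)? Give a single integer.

Step 1: +5 fires, +2 burnt (F count now 5)
Step 2: +4 fires, +5 burnt (F count now 4)
Step 3: +4 fires, +4 burnt (F count now 4)
Step 4: +2 fires, +4 burnt (F count now 2)
Step 5: +0 fires, +2 burnt (F count now 0)
Fire out after step 5
Initially T: 19, now '.': 26
Total burnt (originally-T cells now '.'): 15

Answer: 15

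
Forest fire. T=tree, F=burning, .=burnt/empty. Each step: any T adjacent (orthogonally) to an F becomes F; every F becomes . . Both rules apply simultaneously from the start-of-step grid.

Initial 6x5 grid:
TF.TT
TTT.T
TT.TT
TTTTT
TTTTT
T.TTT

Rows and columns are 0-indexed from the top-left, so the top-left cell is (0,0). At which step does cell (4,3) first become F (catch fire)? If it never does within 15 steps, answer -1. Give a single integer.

Step 1: cell (4,3)='T' (+2 fires, +1 burnt)
Step 2: cell (4,3)='T' (+3 fires, +2 burnt)
Step 3: cell (4,3)='T' (+2 fires, +3 burnt)
Step 4: cell (4,3)='T' (+3 fires, +2 burnt)
Step 5: cell (4,3)='T' (+3 fires, +3 burnt)
Step 6: cell (4,3)='F' (+5 fires, +3 burnt)
  -> target ignites at step 6
Step 7: cell (4,3)='.' (+3 fires, +5 burnt)
Step 8: cell (4,3)='.' (+2 fires, +3 burnt)
Step 9: cell (4,3)='.' (+1 fires, +2 burnt)
Step 10: cell (4,3)='.' (+1 fires, +1 burnt)
Step 11: cell (4,3)='.' (+0 fires, +1 burnt)
  fire out at step 11

6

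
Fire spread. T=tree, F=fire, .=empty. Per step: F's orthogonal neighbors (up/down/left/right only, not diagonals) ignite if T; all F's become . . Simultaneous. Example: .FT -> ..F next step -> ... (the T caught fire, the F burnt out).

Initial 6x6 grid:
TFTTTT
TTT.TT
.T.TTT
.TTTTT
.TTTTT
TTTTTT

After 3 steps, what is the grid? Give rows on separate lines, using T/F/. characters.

Step 1: 3 trees catch fire, 1 burn out
  F.FTTT
  TFT.TT
  .T.TTT
  .TTTTT
  .TTTTT
  TTTTTT
Step 2: 4 trees catch fire, 3 burn out
  ...FTT
  F.F.TT
  .F.TTT
  .TTTTT
  .TTTTT
  TTTTTT
Step 3: 2 trees catch fire, 4 burn out
  ....FT
  ....TT
  ...TTT
  .FTTTT
  .TTTTT
  TTTTTT

....FT
....TT
...TTT
.FTTTT
.TTTTT
TTTTTT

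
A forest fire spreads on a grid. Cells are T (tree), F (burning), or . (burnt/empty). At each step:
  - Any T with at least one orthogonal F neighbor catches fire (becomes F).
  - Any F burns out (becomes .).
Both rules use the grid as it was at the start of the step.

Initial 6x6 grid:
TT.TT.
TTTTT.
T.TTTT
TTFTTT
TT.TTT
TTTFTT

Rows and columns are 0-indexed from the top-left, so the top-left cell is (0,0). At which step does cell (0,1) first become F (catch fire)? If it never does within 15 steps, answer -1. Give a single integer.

Step 1: cell (0,1)='T' (+6 fires, +2 burnt)
Step 2: cell (0,1)='T' (+8 fires, +6 burnt)
Step 3: cell (0,1)='T' (+8 fires, +8 burnt)
Step 4: cell (0,1)='F' (+5 fires, +8 burnt)
  -> target ignites at step 4
Step 5: cell (0,1)='.' (+2 fires, +5 burnt)
Step 6: cell (0,1)='.' (+0 fires, +2 burnt)
  fire out at step 6

4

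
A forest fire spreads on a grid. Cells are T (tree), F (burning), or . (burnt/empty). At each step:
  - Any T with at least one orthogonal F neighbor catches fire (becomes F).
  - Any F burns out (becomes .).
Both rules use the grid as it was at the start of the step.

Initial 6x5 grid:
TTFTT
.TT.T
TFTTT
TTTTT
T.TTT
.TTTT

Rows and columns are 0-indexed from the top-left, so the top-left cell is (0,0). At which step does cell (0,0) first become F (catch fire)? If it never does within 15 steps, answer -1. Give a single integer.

Step 1: cell (0,0)='T' (+7 fires, +2 burnt)
Step 2: cell (0,0)='F' (+5 fires, +7 burnt)
  -> target ignites at step 2
Step 3: cell (0,0)='.' (+5 fires, +5 burnt)
Step 4: cell (0,0)='.' (+3 fires, +5 burnt)
Step 5: cell (0,0)='.' (+3 fires, +3 burnt)
Step 6: cell (0,0)='.' (+1 fires, +3 burnt)
Step 7: cell (0,0)='.' (+0 fires, +1 burnt)
  fire out at step 7

2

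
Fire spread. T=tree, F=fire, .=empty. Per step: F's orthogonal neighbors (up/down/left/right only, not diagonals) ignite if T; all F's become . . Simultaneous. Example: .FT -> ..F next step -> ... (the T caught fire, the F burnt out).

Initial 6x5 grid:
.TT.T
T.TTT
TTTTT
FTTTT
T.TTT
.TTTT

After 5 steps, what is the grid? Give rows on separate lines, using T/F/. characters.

Step 1: 3 trees catch fire, 1 burn out
  .TT.T
  T.TTT
  FTTTT
  .FTTT
  F.TTT
  .TTTT
Step 2: 3 trees catch fire, 3 burn out
  .TT.T
  F.TTT
  .FTTT
  ..FTT
  ..TTT
  .TTTT
Step 3: 3 trees catch fire, 3 burn out
  .TT.T
  ..TTT
  ..FTT
  ...FT
  ..FTT
  .TTTT
Step 4: 5 trees catch fire, 3 burn out
  .TT.T
  ..FTT
  ...FT
  ....F
  ...FT
  .TFTT
Step 5: 6 trees catch fire, 5 burn out
  .TF.T
  ...FT
  ....F
  .....
  ....F
  .F.FT

.TF.T
...FT
....F
.....
....F
.F.FT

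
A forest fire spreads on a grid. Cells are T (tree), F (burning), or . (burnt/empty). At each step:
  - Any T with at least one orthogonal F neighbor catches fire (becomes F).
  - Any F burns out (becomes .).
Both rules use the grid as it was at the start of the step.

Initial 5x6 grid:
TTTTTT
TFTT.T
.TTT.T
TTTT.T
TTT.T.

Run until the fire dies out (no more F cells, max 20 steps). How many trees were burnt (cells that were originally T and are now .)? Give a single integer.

Answer: 22

Derivation:
Step 1: +4 fires, +1 burnt (F count now 4)
Step 2: +5 fires, +4 burnt (F count now 5)
Step 3: +5 fires, +5 burnt (F count now 5)
Step 4: +4 fires, +5 burnt (F count now 4)
Step 5: +1 fires, +4 burnt (F count now 1)
Step 6: +1 fires, +1 burnt (F count now 1)
Step 7: +1 fires, +1 burnt (F count now 1)
Step 8: +1 fires, +1 burnt (F count now 1)
Step 9: +0 fires, +1 burnt (F count now 0)
Fire out after step 9
Initially T: 23, now '.': 29
Total burnt (originally-T cells now '.'): 22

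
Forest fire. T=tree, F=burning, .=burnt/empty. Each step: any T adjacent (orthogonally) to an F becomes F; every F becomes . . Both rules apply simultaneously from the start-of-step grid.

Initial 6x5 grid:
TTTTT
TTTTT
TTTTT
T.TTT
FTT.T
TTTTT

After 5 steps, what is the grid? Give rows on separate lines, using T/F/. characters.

Step 1: 3 trees catch fire, 1 burn out
  TTTTT
  TTTTT
  TTTTT
  F.TTT
  .FT.T
  FTTTT
Step 2: 3 trees catch fire, 3 burn out
  TTTTT
  TTTTT
  FTTTT
  ..TTT
  ..F.T
  .FTTT
Step 3: 4 trees catch fire, 3 burn out
  TTTTT
  FTTTT
  .FTTT
  ..FTT
  ....T
  ..FTT
Step 4: 5 trees catch fire, 4 burn out
  FTTTT
  .FTTT
  ..FTT
  ...FT
  ....T
  ...FT
Step 5: 5 trees catch fire, 5 burn out
  .FTTT
  ..FTT
  ...FT
  ....F
  ....T
  ....F

.FTTT
..FTT
...FT
....F
....T
....F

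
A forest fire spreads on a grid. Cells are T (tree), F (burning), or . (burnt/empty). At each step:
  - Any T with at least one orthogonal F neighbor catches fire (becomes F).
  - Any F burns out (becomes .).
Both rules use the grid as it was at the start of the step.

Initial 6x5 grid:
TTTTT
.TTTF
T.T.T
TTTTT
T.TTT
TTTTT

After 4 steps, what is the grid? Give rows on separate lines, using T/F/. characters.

Step 1: 3 trees catch fire, 1 burn out
  TTTTF
  .TTF.
  T.T.F
  TTTTT
  T.TTT
  TTTTT
Step 2: 3 trees catch fire, 3 burn out
  TTTF.
  .TF..
  T.T..
  TTTTF
  T.TTT
  TTTTT
Step 3: 5 trees catch fire, 3 burn out
  TTF..
  .F...
  T.F..
  TTTF.
  T.TTF
  TTTTT
Step 4: 4 trees catch fire, 5 burn out
  TF...
  .....
  T....
  TTF..
  T.TF.
  TTTTF

TF...
.....
T....
TTF..
T.TF.
TTTTF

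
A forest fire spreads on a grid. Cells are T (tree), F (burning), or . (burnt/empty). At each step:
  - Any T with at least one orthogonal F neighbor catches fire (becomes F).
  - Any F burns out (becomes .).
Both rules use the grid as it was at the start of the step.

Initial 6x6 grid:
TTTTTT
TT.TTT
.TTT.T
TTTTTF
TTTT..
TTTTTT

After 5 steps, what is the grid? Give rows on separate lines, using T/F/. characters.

Step 1: 2 trees catch fire, 1 burn out
  TTTTTT
  TT.TTT
  .TTT.F
  TTTTF.
  TTTT..
  TTTTTT
Step 2: 2 trees catch fire, 2 burn out
  TTTTTT
  TT.TTF
  .TTT..
  TTTF..
  TTTT..
  TTTTTT
Step 3: 5 trees catch fire, 2 burn out
  TTTTTF
  TT.TF.
  .TTF..
  TTF...
  TTTF..
  TTTTTT
Step 4: 6 trees catch fire, 5 burn out
  TTTTF.
  TT.F..
  .TF...
  TF....
  TTF...
  TTTFTT
Step 5: 6 trees catch fire, 6 burn out
  TTTF..
  TT....
  .F....
  F.....
  TF....
  TTF.FT

TTTF..
TT....
.F....
F.....
TF....
TTF.FT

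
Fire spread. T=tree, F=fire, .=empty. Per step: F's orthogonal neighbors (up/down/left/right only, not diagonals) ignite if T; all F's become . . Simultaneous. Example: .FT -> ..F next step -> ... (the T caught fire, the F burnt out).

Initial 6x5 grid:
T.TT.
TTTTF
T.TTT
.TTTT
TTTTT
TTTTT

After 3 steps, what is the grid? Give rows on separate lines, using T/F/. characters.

Step 1: 2 trees catch fire, 1 burn out
  T.TT.
  TTTF.
  T.TTF
  .TTTT
  TTTTT
  TTTTT
Step 2: 4 trees catch fire, 2 burn out
  T.TF.
  TTF..
  T.TF.
  .TTTF
  TTTTT
  TTTTT
Step 3: 5 trees catch fire, 4 burn out
  T.F..
  TF...
  T.F..
  .TTF.
  TTTTF
  TTTTT

T.F..
TF...
T.F..
.TTF.
TTTTF
TTTTT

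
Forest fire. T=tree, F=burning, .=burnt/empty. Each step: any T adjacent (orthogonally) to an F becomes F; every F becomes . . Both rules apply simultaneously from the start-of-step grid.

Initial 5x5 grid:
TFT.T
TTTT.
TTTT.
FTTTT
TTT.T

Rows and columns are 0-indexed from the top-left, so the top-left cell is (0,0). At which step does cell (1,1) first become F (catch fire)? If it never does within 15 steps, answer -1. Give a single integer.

Step 1: cell (1,1)='F' (+6 fires, +2 burnt)
  -> target ignites at step 1
Step 2: cell (1,1)='.' (+5 fires, +6 burnt)
Step 3: cell (1,1)='.' (+4 fires, +5 burnt)
Step 4: cell (1,1)='.' (+2 fires, +4 burnt)
Step 5: cell (1,1)='.' (+1 fires, +2 burnt)
Step 6: cell (1,1)='.' (+0 fires, +1 burnt)
  fire out at step 6

1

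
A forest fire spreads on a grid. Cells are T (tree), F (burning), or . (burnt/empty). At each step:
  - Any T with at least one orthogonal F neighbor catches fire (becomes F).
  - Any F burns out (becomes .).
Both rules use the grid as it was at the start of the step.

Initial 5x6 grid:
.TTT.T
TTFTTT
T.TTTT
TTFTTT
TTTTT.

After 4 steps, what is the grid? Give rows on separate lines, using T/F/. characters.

Step 1: 7 trees catch fire, 2 burn out
  .TFT.T
  TF.FTT
  T.FTTT
  TF.FTT
  TTFTT.
Step 2: 9 trees catch fire, 7 burn out
  .F.F.T
  F...FT
  T..FTT
  F...FT
  TF.FT.
Step 3: 6 trees catch fire, 9 burn out
  .....T
  .....F
  F...FT
  .....F
  F...F.
Step 4: 2 trees catch fire, 6 burn out
  .....F
  ......
  .....F
  ......
  ......

.....F
......
.....F
......
......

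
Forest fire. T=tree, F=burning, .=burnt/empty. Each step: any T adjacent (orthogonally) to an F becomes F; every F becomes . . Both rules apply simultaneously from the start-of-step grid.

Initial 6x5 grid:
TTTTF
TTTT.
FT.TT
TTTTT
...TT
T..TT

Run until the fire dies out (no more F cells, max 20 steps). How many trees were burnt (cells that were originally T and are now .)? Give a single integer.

Step 1: +4 fires, +2 burnt (F count now 4)
Step 2: +5 fires, +4 burnt (F count now 5)
Step 3: +4 fires, +5 burnt (F count now 4)
Step 4: +2 fires, +4 burnt (F count now 2)
Step 5: +2 fires, +2 burnt (F count now 2)
Step 6: +2 fires, +2 burnt (F count now 2)
Step 7: +1 fires, +2 burnt (F count now 1)
Step 8: +0 fires, +1 burnt (F count now 0)
Fire out after step 8
Initially T: 21, now '.': 29
Total burnt (originally-T cells now '.'): 20

Answer: 20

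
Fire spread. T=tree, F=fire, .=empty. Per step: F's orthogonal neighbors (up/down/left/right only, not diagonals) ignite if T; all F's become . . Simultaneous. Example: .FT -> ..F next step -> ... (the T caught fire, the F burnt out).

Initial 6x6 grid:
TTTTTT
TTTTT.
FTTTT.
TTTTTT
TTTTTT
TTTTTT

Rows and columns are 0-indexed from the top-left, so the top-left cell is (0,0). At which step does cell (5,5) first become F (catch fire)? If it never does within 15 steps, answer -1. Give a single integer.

Step 1: cell (5,5)='T' (+3 fires, +1 burnt)
Step 2: cell (5,5)='T' (+5 fires, +3 burnt)
Step 3: cell (5,5)='T' (+6 fires, +5 burnt)
Step 4: cell (5,5)='T' (+6 fires, +6 burnt)
Step 5: cell (5,5)='T' (+5 fires, +6 burnt)
Step 6: cell (5,5)='T' (+4 fires, +5 burnt)
Step 7: cell (5,5)='T' (+3 fires, +4 burnt)
Step 8: cell (5,5)='F' (+1 fires, +3 burnt)
  -> target ignites at step 8
Step 9: cell (5,5)='.' (+0 fires, +1 burnt)
  fire out at step 9

8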